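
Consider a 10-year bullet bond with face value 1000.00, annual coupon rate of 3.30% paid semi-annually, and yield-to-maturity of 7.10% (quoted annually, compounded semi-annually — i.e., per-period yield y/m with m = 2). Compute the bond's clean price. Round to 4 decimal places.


Coupon per period c = face * coupon_rate / m = 16.500000
Periods per year m = 2; per-period yield y/m = 0.035500
Number of cashflows N = 20
Cashflows (t years, CF_t, discount factor 1/(1+y/m)^(m*t), PV):
  t = 0.5000: CF_t = 16.500000, DF = 0.965717, PV = 15.934331
  t = 1.0000: CF_t = 16.500000, DF = 0.932609, PV = 15.388055
  t = 1.5000: CF_t = 16.500000, DF = 0.900637, PV = 14.860507
  t = 2.0000: CF_t = 16.500000, DF = 0.869760, PV = 14.351045
  t = 2.5000: CF_t = 16.500000, DF = 0.839942, PV = 13.859049
  t = 3.0000: CF_t = 16.500000, DF = 0.811147, PV = 13.383920
  t = 3.5000: CF_t = 16.500000, DF = 0.783338, PV = 12.925079
  t = 4.0000: CF_t = 16.500000, DF = 0.756483, PV = 12.481970
  t = 4.5000: CF_t = 16.500000, DF = 0.730549, PV = 12.054051
  t = 5.0000: CF_t = 16.500000, DF = 0.705503, PV = 11.640802
  t = 5.5000: CF_t = 16.500000, DF = 0.681316, PV = 11.241721
  t = 6.0000: CF_t = 16.500000, DF = 0.657959, PV = 10.856322
  t = 6.5000: CF_t = 16.500000, DF = 0.635402, PV = 10.484135
  t = 7.0000: CF_t = 16.500000, DF = 0.613619, PV = 10.124708
  t = 7.5000: CF_t = 16.500000, DF = 0.592582, PV = 9.777603
  t = 8.0000: CF_t = 16.500000, DF = 0.572267, PV = 9.442398
  t = 8.5000: CF_t = 16.500000, DF = 0.552648, PV = 9.118684
  t = 9.0000: CF_t = 16.500000, DF = 0.533701, PV = 8.806069
  t = 9.5000: CF_t = 16.500000, DF = 0.515404, PV = 8.504171
  t = 10.0000: CF_t = 1016.500000, DF = 0.497735, PV = 505.947342
Price P = sum_t PV_t = 731.181962

Answer: Price = 731.1820


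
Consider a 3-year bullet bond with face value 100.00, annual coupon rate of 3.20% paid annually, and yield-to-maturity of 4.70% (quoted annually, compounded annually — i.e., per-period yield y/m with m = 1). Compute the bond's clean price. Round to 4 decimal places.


Answer: Price = 95.8921

Derivation:
Coupon per period c = face * coupon_rate / m = 3.200000
Periods per year m = 1; per-period yield y/m = 0.047000
Number of cashflows N = 3
Cashflows (t years, CF_t, discount factor 1/(1+y/m)^(m*t), PV):
  t = 1.0000: CF_t = 3.200000, DF = 0.955110, PV = 3.056351
  t = 2.0000: CF_t = 3.200000, DF = 0.912235, PV = 2.919151
  t = 3.0000: CF_t = 103.200000, DF = 0.871284, PV = 89.916554
Price P = sum_t PV_t = 95.892056


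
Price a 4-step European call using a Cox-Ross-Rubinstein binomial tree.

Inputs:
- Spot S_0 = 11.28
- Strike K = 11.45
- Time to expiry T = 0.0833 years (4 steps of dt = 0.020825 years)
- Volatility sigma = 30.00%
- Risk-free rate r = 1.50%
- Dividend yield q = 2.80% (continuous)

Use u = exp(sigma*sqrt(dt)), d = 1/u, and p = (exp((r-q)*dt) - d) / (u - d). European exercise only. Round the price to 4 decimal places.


dt = T/N = 0.020825
u = exp(sigma*sqrt(dt)) = 1.044243; d = 1/u = 0.957631
p = (exp((r-q)*dt) - d) / (u - d) = 0.486053
Discount per step: exp(-r*dt) = 0.999688
Stock lattice S(k, i) with i counting down-moves:
  k=0: S(0,0) = 11.2800
  k=1: S(1,0) = 11.7791; S(1,1) = 10.8021
  k=2: S(2,0) = 12.3002; S(2,1) = 11.2800; S(2,2) = 10.3444
  k=3: S(3,0) = 12.8444; S(3,1) = 11.7791; S(3,2) = 10.8021; S(3,3) = 9.9061
  k=4: S(4,0) = 13.4127; S(4,1) = 12.3002; S(4,2) = 11.2800; S(4,3) = 10.3444; S(4,4) = 9.4864
Terminal payoffs V(N, i) = max(S_T - K, 0):
  V(4,0) = 1.962695; V(4,1) = 0.850212; V(4,2) = 0.000000; V(4,3) = 0.000000; V(4,4) = 0.000000
Backward induction: V(k, i) = exp(-r*dt) * [p * V(k+1, i) + (1-p) * V(k+1, i+1)].
  V(3,0) = exp(-r*dt) * [p*1.962695 + (1-p)*0.850212] = 1.390504
  V(3,1) = exp(-r*dt) * [p*0.850212 + (1-p)*0.000000] = 0.413119
  V(3,2) = exp(-r*dt) * [p*0.000000 + (1-p)*0.000000] = 0.000000
  V(3,3) = exp(-r*dt) * [p*0.000000 + (1-p)*0.000000] = 0.000000
  V(2,0) = exp(-r*dt) * [p*1.390504 + (1-p)*0.413119] = 0.887903
  V(2,1) = exp(-r*dt) * [p*0.413119 + (1-p)*0.000000] = 0.200735
  V(2,2) = exp(-r*dt) * [p*0.000000 + (1-p)*0.000000] = 0.000000
  V(1,0) = exp(-r*dt) * [p*0.887903 + (1-p)*0.200735] = 0.534568
  V(1,1) = exp(-r*dt) * [p*0.200735 + (1-p)*0.000000] = 0.097537
  V(0,0) = exp(-r*dt) * [p*0.534568 + (1-p)*0.097537] = 0.309861

Answer: Price = V(0,0) = 0.3099


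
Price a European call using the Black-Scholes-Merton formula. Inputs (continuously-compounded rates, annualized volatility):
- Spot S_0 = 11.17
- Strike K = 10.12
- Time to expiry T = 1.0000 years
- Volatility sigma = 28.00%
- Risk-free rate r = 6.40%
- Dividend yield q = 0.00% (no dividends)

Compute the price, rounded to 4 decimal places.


d1 = (ln(S/K) + (r - q + 0.5*sigma^2) * T) / (sigma * sqrt(T)) = 0.72113553
d2 = d1 - sigma * sqrt(T) = 0.44113553
exp(-rT) = 0.93800500; exp(-qT) = 1.00000000
C = S_0 * exp(-qT) * N(d1) - K * exp(-rT) * N(d2)
N(d1) = 0.76458693; N(d2) = 0.67044256
C = 11.1700 * 1.00000000 * 0.76458693 - 10.1200 * 0.93800500 * 0.67044256 = 2.1762

Answer: Price = 2.1762


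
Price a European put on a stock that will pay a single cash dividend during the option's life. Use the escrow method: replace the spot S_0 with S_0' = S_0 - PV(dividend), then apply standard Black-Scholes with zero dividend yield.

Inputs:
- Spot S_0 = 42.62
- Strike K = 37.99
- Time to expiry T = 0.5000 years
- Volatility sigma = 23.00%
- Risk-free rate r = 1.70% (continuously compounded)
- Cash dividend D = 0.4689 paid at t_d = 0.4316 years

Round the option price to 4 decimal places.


PV(D) = D * exp(-r * t_d) = 0.4689 * 0.99268965 = 0.46547218
S_0' = S_0 - PV(D) = 42.6200 - 0.46547218 = 42.15452782
d1 = (ln(S_0'/K) + (r + sigma^2/2)*T) / (sigma*sqrt(T)) = 0.77316982
d2 = d1 - sigma*sqrt(T) = 0.61053526
exp(-rT) = 0.99153602
N(-d1) = 0.21971094; N(-d2) = 0.27075365
P = K * exp(-rT) * N(-d2) - S_0' * N(-d1) = 37.9900 * 0.99153602 * 0.27075365 - 42.15452782 * 0.21971094 = 0.9371

Answer: Price = 0.9371


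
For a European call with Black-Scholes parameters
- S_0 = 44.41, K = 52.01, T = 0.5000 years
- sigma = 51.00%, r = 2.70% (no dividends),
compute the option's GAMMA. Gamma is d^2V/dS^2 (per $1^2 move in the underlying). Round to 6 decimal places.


d1 = -0.2203021360; d2 = -0.5809265944
phi(d1) = 0.3893778583; exp(-qT) = 1.0000000000; exp(-rT) = 0.9865907163
Gamma = exp(-qT) * phi(d1) / (S * sigma * sqrt(T)) = 1.0000000000 * 0.3893778583 / (44.4100 * 0.5100 * 0.7071067812) = 0.024313

Answer: Gamma = 0.024313


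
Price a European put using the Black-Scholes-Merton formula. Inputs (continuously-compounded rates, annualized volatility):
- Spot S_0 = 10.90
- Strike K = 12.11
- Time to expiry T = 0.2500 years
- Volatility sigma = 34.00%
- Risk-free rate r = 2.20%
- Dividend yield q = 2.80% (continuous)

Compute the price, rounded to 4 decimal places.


d1 = (ln(S/K) + (r - q + 0.5*sigma^2) * T) / (sigma * sqrt(T)) = -0.54305158
d2 = d1 - sigma * sqrt(T) = -0.71305158
exp(-rT) = 0.99451510; exp(-qT) = 0.99302444
P = K * exp(-rT) * N(-d2) - S_0 * exp(-qT) * N(-d1)
N(-d1) = 0.70645285; N(-d2) = 0.76209308
P = 12.1100 * 0.99451510 * 0.76209308 - 10.9000 * 0.99302444 * 0.70645285 = 1.5317

Answer: Price = 1.5317


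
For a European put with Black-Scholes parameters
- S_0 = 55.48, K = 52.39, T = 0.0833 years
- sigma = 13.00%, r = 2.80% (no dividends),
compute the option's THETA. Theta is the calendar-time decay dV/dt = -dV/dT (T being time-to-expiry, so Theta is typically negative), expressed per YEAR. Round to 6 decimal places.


d1 = 1.6082816352; d2 = 1.5707613741
phi(d1) = 0.1094570064; exp(-qT) = 1.0000000000; exp(-rT) = 0.9976703179
Theta = -S*exp(-qT)*phi(d1)*sigma/(2*sqrt(T)) + r*K*exp(-rT)*N(-d2) - q*S*exp(-qT)*N(-d1)
N(-d1) = 0.0538867555; N(-d2) = 0.0581190436; sqrt(T) = 0.2886173938
Term 1 = -55.4800 * 1.0000000000 * 0.1094570064 * 0.1300 / (2 * 0.2886173938) = -1.3676371035
Term 2 = 0.0280 * 52.3900 * 0.9976703179 * 0.0581190436 = 0.0850573681
Term 3 = 0 (no dividend yield, q = 0)
Theta = -1.3676371035 + (0.0850573681) + (0.0000000000) = -1.282580

Answer: Theta = -1.282580


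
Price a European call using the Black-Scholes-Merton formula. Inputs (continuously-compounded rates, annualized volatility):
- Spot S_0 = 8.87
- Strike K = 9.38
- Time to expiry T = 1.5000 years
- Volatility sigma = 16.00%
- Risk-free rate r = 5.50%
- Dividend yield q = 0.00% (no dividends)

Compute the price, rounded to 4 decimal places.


Answer: Price = 0.8059

Derivation:
d1 = (ln(S/K) + (r - q + 0.5*sigma^2) * T) / (sigma * sqrt(T)) = 0.23369680
d2 = d1 - sigma * sqrt(T) = 0.03773762
exp(-rT) = 0.92081144; exp(-qT) = 1.00000000
C = S_0 * exp(-qT) * N(d1) - K * exp(-rT) * N(d2)
N(d1) = 0.59238981; N(d2) = 0.51505156
C = 8.8700 * 1.00000000 * 0.59238981 - 9.3800 * 0.92081144 * 0.51505156 = 0.8059


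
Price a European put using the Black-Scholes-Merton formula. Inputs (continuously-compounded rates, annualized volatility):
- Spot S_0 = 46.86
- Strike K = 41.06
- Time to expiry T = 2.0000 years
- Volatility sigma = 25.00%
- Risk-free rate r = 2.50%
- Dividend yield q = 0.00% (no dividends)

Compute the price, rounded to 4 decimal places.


d1 = (ln(S/K) + (r - q + 0.5*sigma^2) * T) / (sigma * sqrt(T)) = 0.69191819
d2 = d1 - sigma * sqrt(T) = 0.33836480
exp(-rT) = 0.95122942; exp(-qT) = 1.00000000
P = K * exp(-rT) * N(-d2) - S_0 * exp(-qT) * N(-d1)
N(-d1) = 0.24449435; N(-d2) = 0.36754415
P = 41.0600 * 0.95122942 * 0.36754415 - 46.8600 * 1.00000000 * 0.24449435 = 2.8983

Answer: Price = 2.8983


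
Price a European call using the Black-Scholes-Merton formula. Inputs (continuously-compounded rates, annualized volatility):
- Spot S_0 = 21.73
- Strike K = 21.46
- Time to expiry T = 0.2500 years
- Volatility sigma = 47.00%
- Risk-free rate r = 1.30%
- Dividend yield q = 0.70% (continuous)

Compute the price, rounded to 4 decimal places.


Answer: Price = 2.1693

Derivation:
d1 = (ln(S/K) + (r - q + 0.5*sigma^2) * T) / (sigma * sqrt(T)) = 0.17708748
d2 = d1 - sigma * sqrt(T) = -0.05791252
exp(-rT) = 0.99675528; exp(-qT) = 0.99825153
C = S_0 * exp(-qT) * N(d1) - K * exp(-rT) * N(d2)
N(d1) = 0.57028016; N(d2) = 0.47690915
C = 21.7300 * 0.99825153 * 0.57028016 - 21.4600 * 0.99675528 * 0.47690915 = 2.1693


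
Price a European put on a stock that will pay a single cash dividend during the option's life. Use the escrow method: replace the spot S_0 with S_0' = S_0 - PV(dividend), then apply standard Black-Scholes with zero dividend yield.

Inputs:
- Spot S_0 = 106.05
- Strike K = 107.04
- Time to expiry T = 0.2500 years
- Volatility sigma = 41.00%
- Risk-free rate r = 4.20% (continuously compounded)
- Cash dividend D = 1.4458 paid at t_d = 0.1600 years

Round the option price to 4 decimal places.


Answer: Price = 9.2639

Derivation:
PV(D) = D * exp(-r * t_d) = 1.4458 * 0.99330253 = 1.43611680
S_0' = S_0 - PV(D) = 106.0500 - 1.43611680 = 104.61388320
d1 = (ln(S_0'/K) + (r + sigma^2/2)*T) / (sigma*sqrt(T)) = 0.04188377
d2 = d1 - sigma*sqrt(T) = -0.16311623
exp(-rT) = 0.98955493
N(-d1) = 0.48329568; N(-d2) = 0.56478654
P = K * exp(-rT) * N(-d2) - S_0' * N(-d1) = 107.0400 * 0.98955493 * 0.56478654 - 104.61388320 * 0.48329568 = 9.2639


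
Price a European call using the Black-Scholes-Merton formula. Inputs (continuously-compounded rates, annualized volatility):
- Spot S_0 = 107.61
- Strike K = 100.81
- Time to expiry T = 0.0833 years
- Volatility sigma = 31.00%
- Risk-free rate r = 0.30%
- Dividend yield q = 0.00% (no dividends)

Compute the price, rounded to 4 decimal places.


d1 = (ln(S/K) + (r - q + 0.5*sigma^2) * T) / (sigma * sqrt(T)) = 0.77710301
d2 = d1 - sigma * sqrt(T) = 0.68763162
exp(-rT) = 0.99975013; exp(-qT) = 1.00000000
C = S_0 * exp(-qT) * N(d1) - K * exp(-rT) * N(d2)
N(d1) = 0.78145100; N(d2) = 0.75415760
C = 107.6100 * 1.00000000 * 0.78145100 - 100.8100 * 0.99975013 * 0.75415760 = 8.0843

Answer: Price = 8.0843


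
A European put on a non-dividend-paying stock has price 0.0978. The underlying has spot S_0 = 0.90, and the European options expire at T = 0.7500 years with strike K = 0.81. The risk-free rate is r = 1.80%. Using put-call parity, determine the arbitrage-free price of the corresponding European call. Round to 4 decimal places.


Answer: Call price = 0.1987

Derivation:
Put-call parity: C - P = S_0 * exp(-qT) - K * exp(-rT).
S_0 * exp(-qT) = 0.9000 * 1.00000000 = 0.90000000
K * exp(-rT) = 0.8100 * 0.98659072 = 0.79913848
C = P + S*exp(-qT) - K*exp(-rT)
C = 0.0978 + 0.90000000 - 0.79913848 = 0.1987


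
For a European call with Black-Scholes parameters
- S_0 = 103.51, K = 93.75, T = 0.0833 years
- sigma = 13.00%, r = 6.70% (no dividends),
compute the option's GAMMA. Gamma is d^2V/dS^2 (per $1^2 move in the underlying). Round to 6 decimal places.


Answer: Gamma = 0.001998

Derivation:
d1 = 2.8070579254; d2 = 2.7695376642
phi(d1) = 0.0077603672; exp(-qT) = 1.0000000000; exp(-rT) = 0.9944344454
Gamma = exp(-qT) * phi(d1) / (S * sigma * sqrt(T)) = 1.0000000000 * 0.0077603672 / (103.5100 * 0.1300 * 0.2886173938) = 0.001998


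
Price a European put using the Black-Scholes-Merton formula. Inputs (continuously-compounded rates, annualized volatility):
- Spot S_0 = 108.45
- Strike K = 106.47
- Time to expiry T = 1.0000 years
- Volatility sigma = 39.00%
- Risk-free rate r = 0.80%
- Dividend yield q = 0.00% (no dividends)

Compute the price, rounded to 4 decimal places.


Answer: Price = 15.1718

Derivation:
d1 = (ln(S/K) + (r - q + 0.5*sigma^2) * T) / (sigma * sqrt(T)) = 0.26275893
d2 = d1 - sigma * sqrt(T) = -0.12724107
exp(-rT) = 0.99203191; exp(-qT) = 1.00000000
P = K * exp(-rT) * N(-d2) - S_0 * exp(-qT) * N(-d1)
N(-d1) = 0.39636820; N(-d2) = 0.55062520
P = 106.4700 * 0.99203191 * 0.55062520 - 108.4500 * 1.00000000 * 0.39636820 = 15.1718


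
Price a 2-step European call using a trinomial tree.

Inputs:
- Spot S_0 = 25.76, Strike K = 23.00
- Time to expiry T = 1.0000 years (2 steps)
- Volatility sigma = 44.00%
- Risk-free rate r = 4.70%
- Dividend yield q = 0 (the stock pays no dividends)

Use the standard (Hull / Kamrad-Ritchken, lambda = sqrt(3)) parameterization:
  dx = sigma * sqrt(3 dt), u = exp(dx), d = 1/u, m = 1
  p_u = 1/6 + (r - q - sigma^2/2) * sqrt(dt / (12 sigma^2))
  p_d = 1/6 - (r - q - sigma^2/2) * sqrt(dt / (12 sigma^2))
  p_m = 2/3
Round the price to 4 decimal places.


Answer: Price = V(0,0) = 6.2134

Derivation:
dt = T/N = 0.500000; dx = sigma*sqrt(3*dt) = 0.538888
u = exp(dx) = 1.714099; d = 1/u = 0.583397
p_u = 0.143564, p_m = 0.666667, p_d = 0.189770
Discount per step: exp(-r*dt) = 0.976774
Stock lattice S(k, j) with j the centered position index:
  k=0: S(0,+0) = 25.7600
  k=1: S(1,-1) = 15.0283; S(1,+0) = 25.7600; S(1,+1) = 44.1552
  k=2: S(2,-2) = 8.7675; S(2,-1) = 15.0283; S(2,+0) = 25.7600; S(2,+1) = 44.1552; S(2,+2) = 75.6864
Terminal payoffs V(N, j) = max(S_T - K, 0):
  V(2,-2) = 0.000000; V(2,-1) = 0.000000; V(2,+0) = 2.760000; V(2,+1) = 21.155198; V(2,+2) = 52.686392
Backward induction: V(k, j) = exp(-r*dt) * [p_u * V(k+1, j+1) + p_m * V(k+1, j) + p_d * V(k+1, j-1)]
  V(1,-1) = exp(-r*dt) * [p_u*2.760000 + p_m*0.000000 + p_d*0.000000] = 0.387032
  V(1,+0) = exp(-r*dt) * [p_u*21.155198 + p_m*2.760000 + p_d*0.000000] = 4.763839
  V(1,+1) = exp(-r*dt) * [p_u*52.686392 + p_m*21.155198 + p_d*2.760000] = 21.675663
  V(0,+0) = exp(-r*dt) * [p_u*21.675663 + p_m*4.763839 + p_d*0.387032] = 6.213429


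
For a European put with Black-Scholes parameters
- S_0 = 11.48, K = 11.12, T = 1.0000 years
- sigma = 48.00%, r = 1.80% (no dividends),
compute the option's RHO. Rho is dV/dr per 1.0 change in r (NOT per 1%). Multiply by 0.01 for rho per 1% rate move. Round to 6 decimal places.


d1 = 0.3438772960; d2 = -0.1361227040
phi(d1) = 0.3760382806; exp(-qT) = 1.0000000000; exp(-rT) = 0.9821610324
N(-d2) = 0.5541378603
Rho = -K*T*exp(-rT)*N(-d2) = -11.1200 * 1.0000 * 0.9821610324 * 0.5541378603 = -6.052089

Answer: Rho = -6.052089


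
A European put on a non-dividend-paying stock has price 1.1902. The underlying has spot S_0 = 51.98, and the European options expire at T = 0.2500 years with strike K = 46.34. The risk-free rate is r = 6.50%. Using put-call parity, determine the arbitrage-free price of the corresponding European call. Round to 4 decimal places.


Answer: Call price = 7.5771

Derivation:
Put-call parity: C - P = S_0 * exp(-qT) - K * exp(-rT).
S_0 * exp(-qT) = 51.9800 * 1.00000000 = 51.98000000
K * exp(-rT) = 46.3400 * 0.98388132 = 45.59306032
C = P + S*exp(-qT) - K*exp(-rT)
C = 1.1902 + 51.98000000 - 45.59306032 = 7.5771


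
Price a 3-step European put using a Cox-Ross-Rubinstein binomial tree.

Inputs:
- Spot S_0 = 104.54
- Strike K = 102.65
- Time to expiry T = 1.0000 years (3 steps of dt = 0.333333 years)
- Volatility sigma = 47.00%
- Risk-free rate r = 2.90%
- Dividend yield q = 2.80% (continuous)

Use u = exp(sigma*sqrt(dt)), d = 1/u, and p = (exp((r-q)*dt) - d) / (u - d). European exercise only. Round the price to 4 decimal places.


Answer: Price = V(0,0) = 19.2756

Derivation:
dt = T/N = 0.333333
u = exp(sigma*sqrt(dt)) = 1.311740; d = 1/u = 0.762346
p = (exp((r-q)*dt) - d) / (u - d) = 0.433181
Discount per step: exp(-r*dt) = 0.990380
Stock lattice S(k, i) with i counting down-moves:
  k=0: S(0,0) = 104.5400
  k=1: S(1,0) = 137.1293; S(1,1) = 79.6957
  k=2: S(2,0) = 179.8780; S(2,1) = 104.5400; S(2,2) = 60.7557
  k=3: S(3,0) = 235.9532; S(3,1) = 137.1293; S(3,2) = 79.6957; S(3,3) = 46.3169
Terminal payoffs V(N, i) = max(K - S_T, 0):
  V(3,0) = 0.000000; V(3,1) = 0.000000; V(3,2) = 22.954339; V(3,3) = 56.333147
Backward induction: V(k, i) = exp(-r*dt) * [p * V(k+1, i) + (1-p) * V(k+1, i+1)].
  V(2,0) = exp(-r*dt) * [p*0.000000 + (1-p)*0.000000] = 0.000000
  V(2,1) = exp(-r*dt) * [p*0.000000 + (1-p)*22.954339] = 12.885780
  V(2,2) = exp(-r*dt) * [p*22.954339 + (1-p)*56.333147] = 41.471236
  V(1,0) = exp(-r*dt) * [p*0.000000 + (1-p)*12.885780] = 7.233635
  V(1,1) = exp(-r*dt) * [p*12.885780 + (1-p)*41.471236] = 28.808713
  V(0,0) = exp(-r*dt) * [p*7.233635 + (1-p)*28.808713] = 19.275557


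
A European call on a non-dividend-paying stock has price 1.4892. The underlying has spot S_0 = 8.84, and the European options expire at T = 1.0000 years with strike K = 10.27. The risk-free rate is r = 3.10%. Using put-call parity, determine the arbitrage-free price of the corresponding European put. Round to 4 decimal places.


Put-call parity: C - P = S_0 * exp(-qT) - K * exp(-rT).
S_0 * exp(-qT) = 8.8400 * 1.00000000 = 8.84000000
K * exp(-rT) = 10.2700 * 0.96947557 = 9.95651414
P = C - S*exp(-qT) + K*exp(-rT)
P = 1.4892 - 8.84000000 + 9.95651414 = 2.6057

Answer: Put price = 2.6057


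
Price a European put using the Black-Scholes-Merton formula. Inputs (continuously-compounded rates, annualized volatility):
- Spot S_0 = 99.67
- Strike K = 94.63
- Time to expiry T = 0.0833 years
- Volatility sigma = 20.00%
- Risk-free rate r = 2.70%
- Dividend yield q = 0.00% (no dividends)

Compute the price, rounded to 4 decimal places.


Answer: Price = 0.5242

Derivation:
d1 = (ln(S/K) + (r - q + 0.5*sigma^2) * T) / (sigma * sqrt(T)) = 0.96676915
d2 = d1 - sigma * sqrt(T) = 0.90904567
exp(-rT) = 0.99775343; exp(-qT) = 1.00000000
P = K * exp(-rT) * N(-d2) - S_0 * exp(-qT) * N(-d1)
N(-d1) = 0.16682973; N(-d2) = 0.18166301
P = 94.6300 * 0.99775343 * 0.18166301 - 99.6700 * 1.00000000 * 0.16682973 = 0.5242


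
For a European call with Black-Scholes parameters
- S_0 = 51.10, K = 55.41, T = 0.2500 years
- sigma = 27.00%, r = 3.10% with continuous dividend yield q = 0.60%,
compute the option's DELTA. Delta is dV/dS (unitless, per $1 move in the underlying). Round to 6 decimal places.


Answer: Delta = 0.313006

Derivation:
d1 = -0.4860228568; d2 = -0.6210228568
phi(d1) = 0.3544997487; exp(-qT) = 0.9985011244; exp(-rT) = 0.9922799538
N(d1) = 0.3134754802
Delta = exp(-qT) * N(d1) = 0.9985011244 * 0.3134754802 = 0.313006


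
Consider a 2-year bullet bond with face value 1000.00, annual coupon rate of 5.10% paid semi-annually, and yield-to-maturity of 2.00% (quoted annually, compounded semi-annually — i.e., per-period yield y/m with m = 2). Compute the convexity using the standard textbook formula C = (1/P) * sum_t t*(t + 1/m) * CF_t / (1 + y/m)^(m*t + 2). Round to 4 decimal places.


Answer: Convexity = 4.6698

Derivation:
Coupon per period c = face * coupon_rate / m = 25.500000
Periods per year m = 2; per-period yield y/m = 0.010000
Number of cashflows N = 4
Cashflows (t years, CF_t, discount factor 1/(1+y/m)^(m*t), PV):
  t = 0.5000: CF_t = 25.500000, DF = 0.990099, PV = 25.247525
  t = 1.0000: CF_t = 25.500000, DF = 0.980296, PV = 24.997549
  t = 1.5000: CF_t = 25.500000, DF = 0.970590, PV = 24.750049
  t = 2.0000: CF_t = 1025.500000, DF = 0.960980, PV = 985.485343
Price P = sum_t PV_t = 1060.480466
Convexity numerator sum_t t*(t + 1/m) * CF_t / (1+y/m)^(m*t + 2):
  t = 0.5000: term = 12.375024
  t = 1.0000: term = 36.757498
  t = 1.5000: term = 72.787125
  t = 2.0000: term = 4830.336944
Convexity = (1/P) * sum = 4952.256591 / 1060.480466 = 4.669823


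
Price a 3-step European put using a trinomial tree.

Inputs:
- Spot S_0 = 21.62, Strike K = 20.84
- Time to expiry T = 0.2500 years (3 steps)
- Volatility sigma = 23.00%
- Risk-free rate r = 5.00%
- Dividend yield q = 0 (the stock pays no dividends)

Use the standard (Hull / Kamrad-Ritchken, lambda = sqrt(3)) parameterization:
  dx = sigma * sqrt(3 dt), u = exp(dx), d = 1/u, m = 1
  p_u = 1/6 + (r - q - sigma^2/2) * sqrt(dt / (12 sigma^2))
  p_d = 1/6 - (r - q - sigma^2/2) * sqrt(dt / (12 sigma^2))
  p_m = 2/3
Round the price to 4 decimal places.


dt = T/N = 0.083333; dx = sigma*sqrt(3*dt) = 0.115000
u = exp(dx) = 1.121873; d = 1/u = 0.891366
p_u = 0.175199, p_m = 0.666667, p_d = 0.158134
Discount per step: exp(-r*dt) = 0.995842
Stock lattice S(k, j) with j the centered position index:
  k=0: S(0,+0) = 21.6200
  k=1: S(1,-1) = 19.2713; S(1,+0) = 21.6200; S(1,+1) = 24.2549
  k=2: S(2,-2) = 17.1778; S(2,-1) = 19.2713; S(2,+0) = 21.6200; S(2,+1) = 24.2549; S(2,+2) = 27.2109
  k=3: S(3,-3) = 15.3117; S(3,-2) = 17.1778; S(3,-1) = 19.2713; S(3,+0) = 21.6200; S(3,+1) = 24.2549; S(3,+2) = 27.2109; S(3,+3) = 30.5272
Terminal payoffs V(N, j) = max(K - S_T, 0):
  V(3,-3) = 5.528276; V(3,-2) = 3.662184; V(3,-1) = 1.568664; V(3,+0) = 0.000000; V(3,+1) = 0.000000; V(3,+2) = 0.000000; V(3,+3) = 0.000000
Backward induction: V(k, j) = exp(-r*dt) * [p_u * V(k+1, j+1) + p_m * V(k+1, j) + p_d * V(k+1, j-1)]
  V(2,-2) = exp(-r*dt) * [p_u*1.568664 + p_m*3.662184 + p_d*5.528276] = 3.575564
  V(2,-1) = exp(-r*dt) * [p_u*0.000000 + p_m*1.568664 + p_d*3.662184] = 1.618136
  V(2,+0) = exp(-r*dt) * [p_u*0.000000 + p_m*0.000000 + p_d*1.568664] = 0.247028
  V(2,+1) = exp(-r*dt) * [p_u*0.000000 + p_m*0.000000 + p_d*0.000000] = 0.000000
  V(2,+2) = exp(-r*dt) * [p_u*0.000000 + p_m*0.000000 + p_d*0.000000] = 0.000000
  V(1,-1) = exp(-r*dt) * [p_u*0.247028 + p_m*1.618136 + p_d*3.575564] = 1.680438
  V(1,+0) = exp(-r*dt) * [p_u*0.000000 + p_m*0.247028 + p_d*1.618136] = 0.418819
  V(1,+1) = exp(-r*dt) * [p_u*0.000000 + p_m*0.000000 + p_d*0.247028] = 0.038901
  V(0,+0) = exp(-r*dt) * [p_u*0.038901 + p_m*0.418819 + p_d*1.680438] = 0.549468

Answer: Price = V(0,0) = 0.5495


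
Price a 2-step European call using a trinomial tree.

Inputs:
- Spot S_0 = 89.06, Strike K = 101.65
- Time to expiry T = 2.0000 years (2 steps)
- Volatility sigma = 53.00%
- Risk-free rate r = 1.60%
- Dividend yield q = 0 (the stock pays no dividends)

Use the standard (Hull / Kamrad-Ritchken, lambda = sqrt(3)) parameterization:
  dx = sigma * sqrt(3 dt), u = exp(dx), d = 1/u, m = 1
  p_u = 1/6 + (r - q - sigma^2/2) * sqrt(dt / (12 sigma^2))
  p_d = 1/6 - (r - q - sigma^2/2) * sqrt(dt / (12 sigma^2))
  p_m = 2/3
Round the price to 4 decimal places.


Answer: Price = V(0,0) = 19.8253

Derivation:
dt = T/N = 1.000000; dx = sigma*sqrt(3*dt) = 0.917987
u = exp(dx) = 2.504244; d = 1/u = 0.399322
p_u = 0.098882, p_m = 0.666667, p_d = 0.234451
Discount per step: exp(-r*dt) = 0.984127
Stock lattice S(k, j) with j the centered position index:
  k=0: S(0,+0) = 89.0600
  k=1: S(1,-1) = 35.5636; S(1,+0) = 89.0600; S(1,+1) = 223.0280
  k=2: S(2,-2) = 14.2013; S(2,-1) = 35.5636; S(2,+0) = 89.0600; S(2,+1) = 223.0280; S(2,+2) = 558.5165
Terminal payoffs V(N, j) = max(S_T - K, 0):
  V(2,-2) = 0.000000; V(2,-1) = 0.000000; V(2,+0) = 0.000000; V(2,+1) = 121.377979; V(2,+2) = 456.866497
Backward induction: V(k, j) = exp(-r*dt) * [p_u * V(k+1, j+1) + p_m * V(k+1, j) + p_d * V(k+1, j-1)]
  V(1,-1) = exp(-r*dt) * [p_u*0.000000 + p_m*0.000000 + p_d*0.000000] = 0.000000
  V(1,+0) = exp(-r*dt) * [p_u*121.377979 + p_m*0.000000 + p_d*0.000000] = 11.811649
  V(1,+1) = exp(-r*dt) * [p_u*456.866497 + p_m*121.377979 + p_d*0.000000] = 124.093282
  V(0,+0) = exp(-r*dt) * [p_u*124.093282 + p_m*11.811649 + p_d*0.000000] = 19.825327


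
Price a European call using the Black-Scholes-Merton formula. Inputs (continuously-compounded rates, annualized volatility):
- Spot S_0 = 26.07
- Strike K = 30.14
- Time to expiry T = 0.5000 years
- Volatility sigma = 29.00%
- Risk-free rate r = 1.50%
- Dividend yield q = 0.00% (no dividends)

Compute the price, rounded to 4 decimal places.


d1 = (ln(S/K) + (r - q + 0.5*sigma^2) * T) / (sigma * sqrt(T)) = -0.56833325
d2 = d1 - sigma * sqrt(T) = -0.77339422
exp(-rT) = 0.99252805; exp(-qT) = 1.00000000
C = S_0 * exp(-qT) * N(d1) - K * exp(-rT) * N(d2)
N(d1) = 0.28490435; N(d2) = 0.21964456
C = 26.0700 * 1.00000000 * 0.28490435 - 30.1400 * 0.99252805 * 0.21964456 = 0.8568

Answer: Price = 0.8568


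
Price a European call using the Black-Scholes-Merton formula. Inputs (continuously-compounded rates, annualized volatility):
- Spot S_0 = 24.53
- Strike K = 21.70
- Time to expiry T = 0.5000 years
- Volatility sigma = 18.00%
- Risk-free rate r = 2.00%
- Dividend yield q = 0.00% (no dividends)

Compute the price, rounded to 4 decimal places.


Answer: Price = 3.2703

Derivation:
d1 = (ln(S/K) + (r - q + 0.5*sigma^2) * T) / (sigma * sqrt(T)) = 1.10532259
d2 = d1 - sigma * sqrt(T) = 0.97804337
exp(-rT) = 0.99004983; exp(-qT) = 1.00000000
C = S_0 * exp(-qT) * N(d1) - K * exp(-rT) * N(d2)
N(d1) = 0.86549008; N(d2) = 0.83597356
C = 24.5300 * 1.00000000 * 0.86549008 - 21.7000 * 0.99004983 * 0.83597356 = 3.2703


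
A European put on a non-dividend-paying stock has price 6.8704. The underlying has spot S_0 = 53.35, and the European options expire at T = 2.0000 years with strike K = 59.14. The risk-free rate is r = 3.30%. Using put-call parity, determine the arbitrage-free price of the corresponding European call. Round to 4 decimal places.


Put-call parity: C - P = S_0 * exp(-qT) - K * exp(-rT).
S_0 * exp(-qT) = 53.3500 * 1.00000000 = 53.35000000
K * exp(-rT) = 59.1400 * 0.93613086 = 55.36277931
C = P + S*exp(-qT) - K*exp(-rT)
C = 6.8704 + 53.35000000 - 55.36277931 = 4.8576

Answer: Call price = 4.8576


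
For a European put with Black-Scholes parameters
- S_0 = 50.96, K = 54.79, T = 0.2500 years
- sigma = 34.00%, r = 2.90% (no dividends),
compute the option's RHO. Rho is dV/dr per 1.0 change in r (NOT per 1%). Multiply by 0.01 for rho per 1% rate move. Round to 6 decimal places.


d1 = -0.2986275546; d2 = -0.4686275546
phi(d1) = 0.3815445186; exp(-qT) = 1.0000000000; exp(-rT) = 0.9927762179
N(-d2) = 0.6803320610
Rho = -K*T*exp(-rT)*N(-d2) = -54.7900 * 0.2500 * 0.9927762179 * 0.6803320610 = -9.251531

Answer: Rho = -9.251531


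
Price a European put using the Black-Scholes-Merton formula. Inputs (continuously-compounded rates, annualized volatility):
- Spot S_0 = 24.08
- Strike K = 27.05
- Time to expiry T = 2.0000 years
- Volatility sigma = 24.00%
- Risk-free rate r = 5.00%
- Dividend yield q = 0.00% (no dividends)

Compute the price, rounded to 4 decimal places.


Answer: Price = 3.4733

Derivation:
d1 = (ln(S/K) + (r - q + 0.5*sigma^2) * T) / (sigma * sqrt(T)) = 0.12166543
d2 = d1 - sigma * sqrt(T) = -0.21774583
exp(-rT) = 0.90483742; exp(-qT) = 1.00000000
P = K * exp(-rT) * N(-d2) - S_0 * exp(-qT) * N(-d1)
N(-d1) = 0.45158200; N(-d2) = 0.58618642
P = 27.0500 * 0.90483742 * 0.58618642 - 24.0800 * 1.00000000 * 0.45158200 = 3.4733


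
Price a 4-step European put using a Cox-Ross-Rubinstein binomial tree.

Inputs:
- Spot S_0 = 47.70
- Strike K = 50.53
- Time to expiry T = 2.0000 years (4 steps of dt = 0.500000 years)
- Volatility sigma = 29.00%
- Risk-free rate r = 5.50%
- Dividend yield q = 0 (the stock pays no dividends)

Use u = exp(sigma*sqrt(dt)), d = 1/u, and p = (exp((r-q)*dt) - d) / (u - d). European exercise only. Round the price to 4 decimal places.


Answer: Price = V(0,0) = 6.3455

Derivation:
dt = T/N = 0.500000
u = exp(sigma*sqrt(dt)) = 1.227600; d = 1/u = 0.814598
p = (exp((r-q)*dt) - d) / (u - d) = 0.516423
Discount per step: exp(-r*dt) = 0.972875
Stock lattice S(k, i) with i counting down-moves:
  k=0: S(0,0) = 47.7000
  k=1: S(1,0) = 58.5565; S(1,1) = 38.8563
  k=2: S(2,0) = 71.8840; S(2,1) = 47.7000; S(2,2) = 31.6523
  k=3: S(3,0) = 88.2448; S(3,1) = 58.5565; S(3,2) = 38.8563; S(3,3) = 25.7839
  k=4: S(4,0) = 108.3293; S(4,1) = 71.8840; S(4,2) = 47.7000; S(4,3) = 31.6523; S(4,4) = 21.0035
Terminal payoffs V(N, i) = max(K - S_T, 0):
  V(4,0) = 0.000000; V(4,1) = 0.000000; V(4,2) = 2.830000; V(4,3) = 18.877743; V(4,4) = 29.526533
Backward induction: V(k, i) = exp(-r*dt) * [p * V(k+1, i) + (1-p) * V(k+1, i+1)].
  V(3,0) = exp(-r*dt) * [p*0.000000 + (1-p)*0.000000] = 0.000000
  V(3,1) = exp(-r*dt) * [p*0.000000 + (1-p)*2.830000] = 1.331401
  V(3,2) = exp(-r*dt) * [p*2.830000 + (1-p)*18.877743] = 10.303050
  V(3,3) = exp(-r*dt) * [p*18.877743 + (1-p)*29.526533] = 23.375503
  V(2,0) = exp(-r*dt) * [p*0.000000 + (1-p)*1.331401] = 0.626370
  V(2,1) = exp(-r*dt) * [p*1.331401 + (1-p)*10.303050] = 5.516084
  V(2,2) = exp(-r*dt) * [p*10.303050 + (1-p)*23.375503] = 16.173637
  V(1,0) = exp(-r*dt) * [p*0.626370 + (1-p)*5.516084] = 2.909793
  V(1,1) = exp(-r*dt) * [p*5.516084 + (1-p)*16.173637] = 10.380407
  V(0,0) = exp(-r*dt) * [p*2.909793 + (1-p)*10.380407] = 6.345486


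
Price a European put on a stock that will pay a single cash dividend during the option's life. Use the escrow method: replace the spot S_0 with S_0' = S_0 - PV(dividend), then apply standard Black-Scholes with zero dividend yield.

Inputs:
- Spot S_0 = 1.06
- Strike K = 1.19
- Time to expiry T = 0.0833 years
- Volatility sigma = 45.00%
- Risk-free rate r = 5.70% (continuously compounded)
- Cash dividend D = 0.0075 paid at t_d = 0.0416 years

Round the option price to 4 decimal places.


PV(D) = D * exp(-r * t_d) = 0.0075 * 0.99763161 = 0.00748224
S_0' = S_0 - PV(D) = 1.0600 - 0.00748224 = 1.05251776
d1 = (ln(S_0'/K) + (r + sigma^2/2)*T) / (sigma*sqrt(T)) = -0.84376157
d2 = d1 - sigma*sqrt(T) = -0.97363939
exp(-rT) = 0.99526315
N(-d1) = 0.80059867; N(-d2) = 0.83488219
P = K * exp(-rT) * N(-d2) - S_0' * N(-d1) = 1.1900 * 0.99526315 * 0.83488219 - 1.05251776 * 0.80059867 = 0.1462

Answer: Price = 0.1462


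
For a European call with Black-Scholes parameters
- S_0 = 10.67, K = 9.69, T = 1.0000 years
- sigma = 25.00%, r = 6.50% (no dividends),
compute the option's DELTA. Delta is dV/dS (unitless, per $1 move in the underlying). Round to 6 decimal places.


Answer: Delta = 0.779459

Derivation:
d1 = 0.7703665576; d2 = 0.5203665576
phi(d1) = 0.2965110332; exp(-qT) = 1.0000000000; exp(-rT) = 0.9370674634
N(d1) = 0.7794587574
Delta = exp(-qT) * N(d1) = 1.0000000000 * 0.7794587574 = 0.779459


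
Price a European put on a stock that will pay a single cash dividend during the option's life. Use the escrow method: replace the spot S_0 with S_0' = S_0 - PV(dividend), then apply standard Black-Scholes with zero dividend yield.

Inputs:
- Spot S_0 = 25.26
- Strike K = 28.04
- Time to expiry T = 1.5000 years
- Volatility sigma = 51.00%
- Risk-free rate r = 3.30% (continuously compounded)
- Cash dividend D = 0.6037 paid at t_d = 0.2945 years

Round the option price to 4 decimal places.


Answer: Price = 7.3554

Derivation:
PV(D) = D * exp(-r * t_d) = 0.6037 * 0.99032857 = 0.59786136
S_0' = S_0 - PV(D) = 25.2600 - 0.59786136 = 24.66213864
d1 = (ln(S_0'/K) + (r + sigma^2/2)*T) / (sigma*sqrt(T)) = 0.18605261
d2 = d1 - sigma*sqrt(T) = -0.43856728
exp(-rT) = 0.95170516
N(-d1) = 0.42620175; N(-d2) = 0.66951244
P = K * exp(-rT) * N(-d2) - S_0' * N(-d1) = 28.0400 * 0.95170516 * 0.66951244 - 24.66213864 * 0.42620175 = 7.3554


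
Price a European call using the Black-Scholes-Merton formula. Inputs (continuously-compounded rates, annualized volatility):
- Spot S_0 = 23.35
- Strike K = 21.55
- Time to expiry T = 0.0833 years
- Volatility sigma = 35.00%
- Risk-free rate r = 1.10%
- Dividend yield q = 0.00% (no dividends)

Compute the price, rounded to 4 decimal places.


d1 = (ln(S/K) + (r - q + 0.5*sigma^2) * T) / (sigma * sqrt(T)) = 0.85372137
d2 = d1 - sigma * sqrt(T) = 0.75270528
exp(-rT) = 0.99908412; exp(-qT) = 1.00000000
C = S_0 * exp(-qT) * N(d1) - K * exp(-rT) * N(d2)
N(d1) = 0.80337030; N(d2) = 0.77418648
C = 23.3500 * 1.00000000 * 0.80337030 - 21.5500 * 0.99908412 * 0.77418648 = 2.0903

Answer: Price = 2.0903


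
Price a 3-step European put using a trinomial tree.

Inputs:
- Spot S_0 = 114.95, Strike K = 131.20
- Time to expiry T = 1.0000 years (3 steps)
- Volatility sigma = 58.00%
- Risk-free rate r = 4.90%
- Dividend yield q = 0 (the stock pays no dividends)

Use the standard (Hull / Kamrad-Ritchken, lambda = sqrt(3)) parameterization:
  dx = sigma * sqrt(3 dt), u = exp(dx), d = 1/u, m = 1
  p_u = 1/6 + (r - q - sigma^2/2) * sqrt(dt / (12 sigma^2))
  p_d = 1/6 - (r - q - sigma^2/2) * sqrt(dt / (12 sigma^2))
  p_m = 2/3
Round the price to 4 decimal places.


Answer: Price = V(0,0) = 32.4748

Derivation:
dt = T/N = 0.333333; dx = sigma*sqrt(3*dt) = 0.580000
u = exp(dx) = 1.786038; d = 1/u = 0.559898
p_u = 0.132414, p_m = 0.666667, p_d = 0.200920
Discount per step: exp(-r*dt) = 0.983799
Stock lattice S(k, j) with j the centered position index:
  k=0: S(0,+0) = 114.9500
  k=1: S(1,-1) = 64.3603; S(1,+0) = 114.9500; S(1,+1) = 205.3051
  k=2: S(2,-2) = 36.0352; S(2,-1) = 64.3603; S(2,+0) = 114.9500; S(2,+1) = 205.3051; S(2,+2) = 366.6828
  k=3: S(3,-3) = 20.1761; S(3,-2) = 36.0352; S(3,-1) = 64.3603; S(3,+0) = 114.9500; S(3,+1) = 205.3051; S(3,+2) = 366.6828; S(3,+3) = 654.9096
Terminal payoffs V(N, j) = max(K - S_T, 0):
  V(3,-3) = 111.023930; V(3,-2) = 95.164764; V(3,-1) = 66.839683; V(3,+0) = 16.250000; V(3,+1) = 0.000000; V(3,+2) = 0.000000; V(3,+3) = 0.000000
Backward induction: V(k, j) = exp(-r*dt) * [p_u * V(k+1, j+1) + p_m * V(k+1, j) + p_d * V(k+1, j-1)]
  V(2,-2) = exp(-r*dt) * [p_u*66.839683 + p_m*95.164764 + p_d*111.023930] = 93.067957
  V(2,-1) = exp(-r*dt) * [p_u*16.250000 + p_m*66.839683 + p_d*95.164764] = 64.765451
  V(2,+0) = exp(-r*dt) * [p_u*0.000000 + p_m*16.250000 + p_d*66.839683] = 23.869659
  V(2,+1) = exp(-r*dt) * [p_u*0.000000 + p_m*0.000000 + p_d*16.250000] = 3.212048
  V(2,+2) = exp(-r*dt) * [p_u*0.000000 + p_m*0.000000 + p_d*0.000000] = 0.000000
  V(1,-1) = exp(-r*dt) * [p_u*23.869659 + p_m*64.765451 + p_d*93.067957] = 63.983171
  V(1,+0) = exp(-r*dt) * [p_u*3.212048 + p_m*23.869659 + p_d*64.765451] = 28.875563
  V(1,+1) = exp(-r*dt) * [p_u*0.000000 + p_m*3.212048 + p_d*23.869659] = 6.824858
  V(0,+0) = exp(-r*dt) * [p_u*6.824858 + p_m*28.875563 + p_d*63.983171] = 32.474774


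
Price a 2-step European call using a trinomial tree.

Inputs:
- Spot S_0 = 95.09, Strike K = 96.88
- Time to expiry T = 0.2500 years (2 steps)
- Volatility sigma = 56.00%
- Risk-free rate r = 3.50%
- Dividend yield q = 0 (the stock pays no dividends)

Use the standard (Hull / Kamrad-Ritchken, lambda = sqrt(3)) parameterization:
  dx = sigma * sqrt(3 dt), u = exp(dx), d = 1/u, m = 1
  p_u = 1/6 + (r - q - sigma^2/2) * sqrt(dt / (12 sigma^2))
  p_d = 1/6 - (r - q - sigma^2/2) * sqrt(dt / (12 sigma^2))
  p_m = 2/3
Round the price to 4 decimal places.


dt = T/N = 0.125000; dx = sigma*sqrt(3*dt) = 0.342929
u = exp(dx) = 1.409068; d = 1/u = 0.709689
p_u = 0.144468, p_m = 0.666667, p_d = 0.188865
Discount per step: exp(-r*dt) = 0.995635
Stock lattice S(k, j) with j the centered position index:
  k=0: S(0,+0) = 95.0900
  k=1: S(1,-1) = 67.4843; S(1,+0) = 95.0900; S(1,+1) = 133.9883
  k=2: S(2,-2) = 47.8929; S(2,-1) = 67.4843; S(2,+0) = 95.0900; S(2,+1) = 133.9883; S(2,+2) = 188.7986
Terminal payoffs V(N, j) = max(S_T - K, 0):
  V(2,-2) = 0.000000; V(2,-1) = 0.000000; V(2,+0) = 0.000000; V(2,+1) = 37.108286; V(2,+2) = 91.918619
Backward induction: V(k, j) = exp(-r*dt) * [p_u * V(k+1, j+1) + p_m * V(k+1, j) + p_d * V(k+1, j-1)]
  V(1,-1) = exp(-r*dt) * [p_u*0.000000 + p_m*0.000000 + p_d*0.000000] = 0.000000
  V(1,+0) = exp(-r*dt) * [p_u*37.108286 + p_m*0.000000 + p_d*0.000000] = 5.337563
  V(1,+1) = exp(-r*dt) * [p_u*91.918619 + p_m*37.108286 + p_d*0.000000] = 37.852205
  V(0,+0) = exp(-r*dt) * [p_u*37.852205 + p_m*5.337563 + p_d*0.000000] = 8.987408

Answer: Price = V(0,0) = 8.9874


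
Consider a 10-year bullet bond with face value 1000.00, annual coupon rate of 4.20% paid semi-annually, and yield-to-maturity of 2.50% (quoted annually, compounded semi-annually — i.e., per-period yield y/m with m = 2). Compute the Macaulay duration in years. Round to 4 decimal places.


Coupon per period c = face * coupon_rate / m = 21.000000
Periods per year m = 2; per-period yield y/m = 0.012500
Number of cashflows N = 20
Cashflows (t years, CF_t, discount factor 1/(1+y/m)^(m*t), PV):
  t = 0.5000: CF_t = 21.000000, DF = 0.987654, PV = 20.740741
  t = 1.0000: CF_t = 21.000000, DF = 0.975461, PV = 20.484682
  t = 1.5000: CF_t = 21.000000, DF = 0.963418, PV = 20.231785
  t = 2.0000: CF_t = 21.000000, DF = 0.951524, PV = 19.982010
  t = 2.5000: CF_t = 21.000000, DF = 0.939777, PV = 19.735318
  t = 3.0000: CF_t = 21.000000, DF = 0.928175, PV = 19.491672
  t = 3.5000: CF_t = 21.000000, DF = 0.916716, PV = 19.251034
  t = 4.0000: CF_t = 21.000000, DF = 0.905398, PV = 19.013367
  t = 4.5000: CF_t = 21.000000, DF = 0.894221, PV = 18.778634
  t = 5.0000: CF_t = 21.000000, DF = 0.883181, PV = 18.546799
  t = 5.5000: CF_t = 21.000000, DF = 0.872277, PV = 18.317827
  t = 6.0000: CF_t = 21.000000, DF = 0.861509, PV = 18.091681
  t = 6.5000: CF_t = 21.000000, DF = 0.850873, PV = 17.868327
  t = 7.0000: CF_t = 21.000000, DF = 0.840368, PV = 17.647730
  t = 7.5000: CF_t = 21.000000, DF = 0.829993, PV = 17.429857
  t = 8.0000: CF_t = 21.000000, DF = 0.819746, PV = 17.214673
  t = 8.5000: CF_t = 21.000000, DF = 0.809626, PV = 17.002146
  t = 9.0000: CF_t = 21.000000, DF = 0.799631, PV = 16.792243
  t = 9.5000: CF_t = 21.000000, DF = 0.789759, PV = 16.584932
  t = 10.0000: CF_t = 1021.000000, DF = 0.780009, PV = 796.388728
Price P = sum_t PV_t = 1149.594187
Macaulay numerator sum_t t * PV_t:
  t * PV_t at t = 0.5000: 10.370370
  t * PV_t at t = 1.0000: 20.484682
  t * PV_t at t = 1.5000: 30.347677
  t * PV_t at t = 2.0000: 39.964020
  t * PV_t at t = 2.5000: 49.338296
  t * PV_t at t = 3.0000: 58.475017
  t * PV_t at t = 3.5000: 67.378621
  t * PV_t at t = 4.0000: 76.053469
  t * PV_t at t = 4.5000: 84.503855
  t * PV_t at t = 5.0000: 92.733997
  t * PV_t at t = 5.5000: 100.748046
  t * PV_t at t = 6.0000: 108.550084
  t * PV_t at t = 6.5000: 116.144122
  t * PV_t at t = 7.0000: 123.534109
  t * PV_t at t = 7.5000: 130.723925
  t * PV_t at t = 8.0000: 137.717386
  t * PV_t at t = 8.5000: 144.518245
  t * PV_t at t = 9.0000: 151.130191
  t * PV_t at t = 9.5000: 157.556852
  t * PV_t at t = 10.0000: 7963.887278
Macaulay duration D = (sum_t t * PV_t) / P = 9664.160244 / 1149.594187 = 8.406584

Answer: Macaulay duration = 8.4066 years


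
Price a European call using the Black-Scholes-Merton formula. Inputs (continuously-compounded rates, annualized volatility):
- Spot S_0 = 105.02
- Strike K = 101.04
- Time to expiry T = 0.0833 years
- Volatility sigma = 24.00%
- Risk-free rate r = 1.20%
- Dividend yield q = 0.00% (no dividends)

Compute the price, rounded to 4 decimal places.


d1 = (ln(S/K) + (r - q + 0.5*sigma^2) * T) / (sigma * sqrt(T)) = 0.60681504
d2 = d1 - sigma * sqrt(T) = 0.53754687
exp(-rT) = 0.99900090; exp(-qT) = 1.00000000
C = S_0 * exp(-qT) * N(d1) - K * exp(-rT) * N(d2)
N(d1) = 0.72801317; N(d2) = 0.70455504
C = 105.0200 * 1.00000000 * 0.72801317 - 101.0400 * 0.99900090 * 0.70455504 = 5.3388

Answer: Price = 5.3388


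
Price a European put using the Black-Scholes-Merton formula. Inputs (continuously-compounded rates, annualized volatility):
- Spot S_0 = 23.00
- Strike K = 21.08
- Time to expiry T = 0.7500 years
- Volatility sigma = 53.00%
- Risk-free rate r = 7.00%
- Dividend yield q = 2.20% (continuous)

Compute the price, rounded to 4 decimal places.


Answer: Price = 2.6936

Derivation:
d1 = (ln(S/K) + (r - q + 0.5*sigma^2) * T) / (sigma * sqrt(T)) = 0.49784367
d2 = d1 - sigma * sqrt(T) = 0.03885021
exp(-rT) = 0.94885432; exp(-qT) = 0.98363538
P = K * exp(-rT) * N(-d2) - S_0 * exp(-qT) * N(-d1)
N(-d1) = 0.30929712; N(-d2) = 0.48450491
P = 21.0800 * 0.94885432 * 0.48450491 - 23.0000 * 0.98363538 * 0.30929712 = 2.6936
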